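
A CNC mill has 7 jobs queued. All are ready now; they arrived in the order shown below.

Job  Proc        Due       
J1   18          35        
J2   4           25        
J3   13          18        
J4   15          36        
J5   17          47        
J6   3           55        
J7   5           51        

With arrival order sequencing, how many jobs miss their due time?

FIFO (arrival order): J1 J2 J3 J4 J5 J6 J7.
J1: 0→18, due 35, tardiness 0
J2: 18→22, due 25, tardiness 0
J3: 22→35, due 18, tardiness 17
J4: 35→50, due 36, tardiness 14
J5: 50→67, due 47, tardiness 20
J6: 67→70, due 55, tardiness 15
J7: 70→75, due 51, tardiness 24
Late jobs: 5.

5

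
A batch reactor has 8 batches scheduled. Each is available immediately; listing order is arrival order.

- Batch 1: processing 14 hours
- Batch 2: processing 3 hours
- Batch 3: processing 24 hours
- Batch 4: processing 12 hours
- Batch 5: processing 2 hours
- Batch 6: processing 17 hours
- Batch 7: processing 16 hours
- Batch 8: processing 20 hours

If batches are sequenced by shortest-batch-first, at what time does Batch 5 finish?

SPT (increasing processing time): Batch 5 Batch 2 Batch 4 Batch 1 Batch 7 Batch 6 Batch 8 Batch 3.
Batch 5: 0→2

2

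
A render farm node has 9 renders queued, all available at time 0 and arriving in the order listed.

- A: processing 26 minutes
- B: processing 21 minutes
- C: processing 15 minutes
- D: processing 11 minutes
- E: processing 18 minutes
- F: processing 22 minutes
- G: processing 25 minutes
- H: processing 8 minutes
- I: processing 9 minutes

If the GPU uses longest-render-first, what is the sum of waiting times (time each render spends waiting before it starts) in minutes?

LPT (decreasing processing time): A G F B E C D I H.
A: waits 0, runs 0→26
G: waits 26, runs 26→51
F: waits 51, runs 51→73
B: waits 73, runs 73→94
E: waits 94, runs 94→112
C: waits 112, runs 112→127
D: waits 127, runs 127→138
I: waits 138, runs 138→147
H: waits 147, runs 147→155
Sum = 0+26+51+73+94+112+127+138+147 = 768.

768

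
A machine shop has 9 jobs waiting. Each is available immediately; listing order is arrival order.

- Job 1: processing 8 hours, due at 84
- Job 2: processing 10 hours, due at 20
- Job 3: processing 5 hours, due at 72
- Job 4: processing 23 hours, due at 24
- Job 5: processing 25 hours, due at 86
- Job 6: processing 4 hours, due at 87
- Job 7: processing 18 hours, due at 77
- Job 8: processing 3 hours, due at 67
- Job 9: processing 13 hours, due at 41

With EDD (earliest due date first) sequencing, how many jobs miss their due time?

4

EDD (increasing due date): Job 2 Job 4 Job 9 Job 8 Job 3 Job 7 Job 1 Job 5 Job 6.
Job 2: 0→10, due 20, tardiness 0
Job 4: 10→33, due 24, tardiness 9
Job 9: 33→46, due 41, tardiness 5
Job 8: 46→49, due 67, tardiness 0
Job 3: 49→54, due 72, tardiness 0
Job 7: 54→72, due 77, tardiness 0
Job 1: 72→80, due 84, tardiness 0
Job 5: 80→105, due 86, tardiness 19
Job 6: 105→109, due 87, tardiness 22
Late jobs: 4.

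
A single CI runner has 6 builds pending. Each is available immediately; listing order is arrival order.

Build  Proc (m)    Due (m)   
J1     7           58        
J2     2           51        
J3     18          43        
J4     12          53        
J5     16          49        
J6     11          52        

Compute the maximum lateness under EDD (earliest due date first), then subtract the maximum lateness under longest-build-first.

-7

EDD (increasing due date): J3 J5 J2 J6 J4 J1.
J3: 0→18, due 43, lateness -25
J5: 18→34, due 49, lateness -15
J2: 34→36, due 51, lateness -15
J6: 36→47, due 52, lateness -5
J4: 47→59, due 53, lateness 6
J1: 59→66, due 58, lateness 8
Maximum = 8.
LPT (decreasing processing time): J3 J5 J4 J6 J1 J2.
J3: 0→18, due 43, lateness -25
J5: 18→34, due 49, lateness -15
J4: 34→46, due 53, lateness -7
J6: 46→57, due 52, lateness 5
J1: 57→64, due 58, lateness 6
J2: 64→66, due 51, lateness 15
Maximum = 15.
Difference = 8 − 15 = -7.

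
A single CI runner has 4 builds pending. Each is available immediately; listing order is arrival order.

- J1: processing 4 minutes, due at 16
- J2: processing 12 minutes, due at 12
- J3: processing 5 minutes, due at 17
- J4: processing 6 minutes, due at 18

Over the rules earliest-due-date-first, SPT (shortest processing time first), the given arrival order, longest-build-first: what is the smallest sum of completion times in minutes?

EDD (increasing due date): J2 J1 J3 J4.
J2: 0→12
J1: 12→16
J3: 16→21
J4: 21→27
Sum = 12+16+21+27 = 76.
SPT (increasing processing time): J1 J3 J4 J2.
J1: 0→4
J3: 4→9
J4: 9→15
J2: 15→27
Sum = 4+9+15+27 = 55.
FIFO (arrival order): J1 J2 J3 J4.
J1: 0→4
J2: 4→16
J3: 16→21
J4: 21→27
Sum = 4+16+21+27 = 68.
LPT (decreasing processing time): J2 J4 J3 J1.
J2: 0→12
J4: 12→18
J3: 18→23
J1: 23→27
Sum = 12+18+23+27 = 80.
EDD 76, SPT 55, FIFO 68, LPT 80 → minimum 55.

55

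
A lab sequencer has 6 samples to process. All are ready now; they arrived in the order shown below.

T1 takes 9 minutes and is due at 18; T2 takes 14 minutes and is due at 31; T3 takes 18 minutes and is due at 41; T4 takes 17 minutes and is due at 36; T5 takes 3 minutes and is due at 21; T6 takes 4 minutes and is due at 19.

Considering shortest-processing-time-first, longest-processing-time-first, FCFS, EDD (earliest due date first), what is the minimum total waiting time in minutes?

SPT (increasing processing time): T5 T6 T1 T2 T4 T3.
T5: waits 0, runs 0→3
T6: waits 3, runs 3→7
T1: waits 7, runs 7→16
T2: waits 16, runs 16→30
T4: waits 30, runs 30→47
T3: waits 47, runs 47→65
Sum = 0+3+7+16+30+47 = 103.
LPT (decreasing processing time): T3 T4 T2 T1 T6 T5.
T3: waits 0, runs 0→18
T4: waits 18, runs 18→35
T2: waits 35, runs 35→49
T1: waits 49, runs 49→58
T6: waits 58, runs 58→62
T5: waits 62, runs 62→65
Sum = 0+18+35+49+58+62 = 222.
FIFO (arrival order): T1 T2 T3 T4 T5 T6.
T1: waits 0, runs 0→9
T2: waits 9, runs 9→23
T3: waits 23, runs 23→41
T4: waits 41, runs 41→58
T5: waits 58, runs 58→61
T6: waits 61, runs 61→65
Sum = 0+9+23+41+58+61 = 192.
EDD (increasing due date): T1 T6 T5 T2 T4 T3.
T1: waits 0, runs 0→9
T6: waits 9, runs 9→13
T5: waits 13, runs 13→16
T2: waits 16, runs 16→30
T4: waits 30, runs 30→47
T3: waits 47, runs 47→65
Sum = 0+9+13+16+30+47 = 115.
SPT 103, LPT 222, FIFO 192, EDD 115 → minimum 103.

103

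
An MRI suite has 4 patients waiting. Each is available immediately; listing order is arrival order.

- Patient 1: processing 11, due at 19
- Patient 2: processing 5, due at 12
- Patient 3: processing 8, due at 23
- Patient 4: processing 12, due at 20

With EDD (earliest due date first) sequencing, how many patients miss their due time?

EDD (increasing due date): Patient 2 Patient 1 Patient 4 Patient 3.
Patient 2: 0→5, due 12, tardiness 0
Patient 1: 5→16, due 19, tardiness 0
Patient 4: 16→28, due 20, tardiness 8
Patient 3: 28→36, due 23, tardiness 13
Late patients: 2.

2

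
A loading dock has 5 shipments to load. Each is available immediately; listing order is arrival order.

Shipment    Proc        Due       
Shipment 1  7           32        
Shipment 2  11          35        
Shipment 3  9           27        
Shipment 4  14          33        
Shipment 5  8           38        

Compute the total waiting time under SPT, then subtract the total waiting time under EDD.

SPT (increasing processing time): Shipment 1 Shipment 5 Shipment 3 Shipment 2 Shipment 4.
Shipment 1: waits 0, runs 0→7
Shipment 5: waits 7, runs 7→15
Shipment 3: waits 15, runs 15→24
Shipment 2: waits 24, runs 24→35
Shipment 4: waits 35, runs 35→49
Sum = 0+7+15+24+35 = 81.
EDD (increasing due date): Shipment 3 Shipment 1 Shipment 4 Shipment 2 Shipment 5.
Shipment 3: waits 0, runs 0→9
Shipment 1: waits 9, runs 9→16
Shipment 4: waits 16, runs 16→30
Shipment 2: waits 30, runs 30→41
Shipment 5: waits 41, runs 41→49
Sum = 0+9+16+30+41 = 96.
Difference = 81 − 96 = -15.

-15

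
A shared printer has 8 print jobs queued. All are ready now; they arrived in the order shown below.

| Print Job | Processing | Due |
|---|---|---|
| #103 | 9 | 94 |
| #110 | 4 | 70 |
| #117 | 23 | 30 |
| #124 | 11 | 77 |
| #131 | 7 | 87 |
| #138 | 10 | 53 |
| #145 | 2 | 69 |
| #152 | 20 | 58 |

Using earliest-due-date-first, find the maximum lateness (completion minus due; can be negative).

-5

EDD (increasing due date): #117 #138 #152 #145 #110 #124 #131 #103.
#117: 0→23, due 30, lateness -7
#138: 23→33, due 53, lateness -20
#152: 33→53, due 58, lateness -5
#145: 53→55, due 69, lateness -14
#110: 55→59, due 70, lateness -11
#124: 59→70, due 77, lateness -7
#131: 70→77, due 87, lateness -10
#103: 77→86, due 94, lateness -8
Maximum = -5.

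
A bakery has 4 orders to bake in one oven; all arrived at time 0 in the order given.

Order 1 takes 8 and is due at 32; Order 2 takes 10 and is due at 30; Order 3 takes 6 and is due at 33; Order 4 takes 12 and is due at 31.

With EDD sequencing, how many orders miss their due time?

1

EDD (increasing due date): Order 2 Order 4 Order 1 Order 3.
Order 2: 0→10, due 30, tardiness 0
Order 4: 10→22, due 31, tardiness 0
Order 1: 22→30, due 32, tardiness 0
Order 3: 30→36, due 33, tardiness 3
Late orders: 1.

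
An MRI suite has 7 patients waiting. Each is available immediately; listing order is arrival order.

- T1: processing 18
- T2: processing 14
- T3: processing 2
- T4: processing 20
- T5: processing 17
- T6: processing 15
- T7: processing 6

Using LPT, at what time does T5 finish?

LPT (decreasing processing time): T4 T1 T5 T6 T2 T7 T3.
T4: 0→20
T1: 20→38
T5: 38→55

55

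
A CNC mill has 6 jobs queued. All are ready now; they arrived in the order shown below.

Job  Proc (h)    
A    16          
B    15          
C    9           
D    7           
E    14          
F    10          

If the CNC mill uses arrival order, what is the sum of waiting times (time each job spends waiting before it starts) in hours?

195

FIFO (arrival order): A B C D E F.
A: waits 0, runs 0→16
B: waits 16, runs 16→31
C: waits 31, runs 31→40
D: waits 40, runs 40→47
E: waits 47, runs 47→61
F: waits 61, runs 61→71
Sum = 0+16+31+40+47+61 = 195.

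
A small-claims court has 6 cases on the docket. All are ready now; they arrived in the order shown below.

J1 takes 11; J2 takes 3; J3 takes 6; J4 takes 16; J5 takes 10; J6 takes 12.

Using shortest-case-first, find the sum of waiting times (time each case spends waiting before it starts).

103

SPT (increasing processing time): J2 J3 J5 J1 J6 J4.
J2: waits 0, runs 0→3
J3: waits 3, runs 3→9
J5: waits 9, runs 9→19
J1: waits 19, runs 19→30
J6: waits 30, runs 30→42
J4: waits 42, runs 42→58
Sum = 0+3+9+19+30+42 = 103.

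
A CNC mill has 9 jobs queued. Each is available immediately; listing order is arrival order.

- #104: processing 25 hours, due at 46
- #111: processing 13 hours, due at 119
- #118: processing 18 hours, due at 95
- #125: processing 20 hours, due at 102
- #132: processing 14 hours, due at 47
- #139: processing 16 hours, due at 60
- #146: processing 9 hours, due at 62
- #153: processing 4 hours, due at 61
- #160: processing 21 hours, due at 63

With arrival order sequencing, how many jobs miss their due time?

FIFO (arrival order): #104 #111 #118 #125 #132 #139 #146 #153 #160.
#104: 0→25, due 46, tardiness 0
#111: 25→38, due 119, tardiness 0
#118: 38→56, due 95, tardiness 0
#125: 56→76, due 102, tardiness 0
#132: 76→90, due 47, tardiness 43
#139: 90→106, due 60, tardiness 46
#146: 106→115, due 62, tardiness 53
#153: 115→119, due 61, tardiness 58
#160: 119→140, due 63, tardiness 77
Late jobs: 5.

5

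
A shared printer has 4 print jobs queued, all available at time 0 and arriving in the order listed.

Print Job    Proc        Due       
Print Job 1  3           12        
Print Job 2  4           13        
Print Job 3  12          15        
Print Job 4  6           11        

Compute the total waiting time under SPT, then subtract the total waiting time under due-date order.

-5

SPT (increasing processing time): Print Job 1 Print Job 2 Print Job 4 Print Job 3.
Print Job 1: waits 0, runs 0→3
Print Job 2: waits 3, runs 3→7
Print Job 4: waits 7, runs 7→13
Print Job 3: waits 13, runs 13→25
Sum = 0+3+7+13 = 23.
EDD (increasing due date): Print Job 4 Print Job 1 Print Job 2 Print Job 3.
Print Job 4: waits 0, runs 0→6
Print Job 1: waits 6, runs 6→9
Print Job 2: waits 9, runs 9→13
Print Job 3: waits 13, runs 13→25
Sum = 0+6+9+13 = 28.
Difference = 23 − 28 = -5.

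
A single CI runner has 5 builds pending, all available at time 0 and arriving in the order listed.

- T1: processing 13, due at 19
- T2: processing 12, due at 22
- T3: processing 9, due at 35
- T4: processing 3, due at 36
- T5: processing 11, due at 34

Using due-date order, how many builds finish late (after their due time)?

EDD (increasing due date): T1 T2 T5 T3 T4.
T1: 0→13, due 19, tardiness 0
T2: 13→25, due 22, tardiness 3
T5: 25→36, due 34, tardiness 2
T3: 36→45, due 35, tardiness 10
T4: 45→48, due 36, tardiness 12
Late builds: 4.

4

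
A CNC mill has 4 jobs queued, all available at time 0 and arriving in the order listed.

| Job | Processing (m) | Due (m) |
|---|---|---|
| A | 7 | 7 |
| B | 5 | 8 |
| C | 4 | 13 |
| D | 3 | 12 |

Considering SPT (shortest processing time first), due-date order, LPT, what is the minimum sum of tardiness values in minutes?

13

SPT (increasing processing time): D C B A.
D: 0→3, due 12, tardiness 0
C: 3→7, due 13, tardiness 0
B: 7→12, due 8, tardiness 4
A: 12→19, due 7, tardiness 12
Sum = 0+0+4+12 = 16.
EDD (increasing due date): A B D C.
A: 0→7, due 7, tardiness 0
B: 7→12, due 8, tardiness 4
D: 12→15, due 12, tardiness 3
C: 15→19, due 13, tardiness 6
Sum = 0+4+3+6 = 13.
LPT (decreasing processing time): A B C D.
A: 0→7, due 7, tardiness 0
B: 7→12, due 8, tardiness 4
C: 12→16, due 13, tardiness 3
D: 16→19, due 12, tardiness 7
Sum = 0+4+3+7 = 14.
SPT 16, EDD 13, LPT 14 → minimum 13.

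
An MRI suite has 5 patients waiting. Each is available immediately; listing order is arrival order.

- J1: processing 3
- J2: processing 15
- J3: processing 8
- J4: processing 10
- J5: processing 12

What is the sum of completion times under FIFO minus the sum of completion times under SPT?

15

FIFO (arrival order): J1 J2 J3 J4 J5.
J1: 0→3
J2: 3→18
J3: 18→26
J4: 26→36
J5: 36→48
Sum = 3+18+26+36+48 = 131.
SPT (increasing processing time): J1 J3 J4 J5 J2.
J1: 0→3
J3: 3→11
J4: 11→21
J5: 21→33
J2: 33→48
Sum = 3+11+21+33+48 = 116.
Difference = 131 − 116 = 15.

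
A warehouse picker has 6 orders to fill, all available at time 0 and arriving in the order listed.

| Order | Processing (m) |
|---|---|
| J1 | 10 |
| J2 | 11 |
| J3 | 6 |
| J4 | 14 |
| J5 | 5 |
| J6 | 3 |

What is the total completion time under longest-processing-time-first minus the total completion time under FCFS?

16

LPT (decreasing processing time): J4 J2 J1 J3 J5 J6.
J4: 0→14
J2: 14→25
J1: 25→35
J3: 35→41
J5: 41→46
J6: 46→49
Sum = 14+25+35+41+46+49 = 210.
FIFO (arrival order): J1 J2 J3 J4 J5 J6.
J1: 0→10
J2: 10→21
J3: 21→27
J4: 27→41
J5: 41→46
J6: 46→49
Sum = 10+21+27+41+46+49 = 194.
Difference = 210 − 194 = 16.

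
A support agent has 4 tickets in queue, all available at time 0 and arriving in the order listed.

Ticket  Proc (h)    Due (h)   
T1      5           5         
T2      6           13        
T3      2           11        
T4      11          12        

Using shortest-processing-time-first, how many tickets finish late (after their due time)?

2

SPT (increasing processing time): T3 T1 T2 T4.
T3: 0→2, due 11, tardiness 0
T1: 2→7, due 5, tardiness 2
T2: 7→13, due 13, tardiness 0
T4: 13→24, due 12, tardiness 12
Late tickets: 2.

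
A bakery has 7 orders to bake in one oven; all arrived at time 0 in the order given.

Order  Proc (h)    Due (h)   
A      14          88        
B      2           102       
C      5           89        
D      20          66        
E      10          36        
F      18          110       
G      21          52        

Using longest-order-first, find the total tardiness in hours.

47

LPT (decreasing processing time): G D F A E C B.
G: 0→21, due 52, tardiness 0
D: 21→41, due 66, tardiness 0
F: 41→59, due 110, tardiness 0
A: 59→73, due 88, tardiness 0
E: 73→83, due 36, tardiness 47
C: 83→88, due 89, tardiness 0
B: 88→90, due 102, tardiness 0
Sum = 0+0+0+0+47+0+0 = 47.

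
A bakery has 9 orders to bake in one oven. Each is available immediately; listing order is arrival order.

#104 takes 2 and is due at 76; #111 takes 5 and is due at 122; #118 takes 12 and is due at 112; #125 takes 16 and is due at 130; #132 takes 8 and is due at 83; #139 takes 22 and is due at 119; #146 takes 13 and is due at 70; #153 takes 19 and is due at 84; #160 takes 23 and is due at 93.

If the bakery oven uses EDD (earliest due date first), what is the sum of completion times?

EDD (increasing due date): #146 #104 #132 #153 #160 #118 #139 #111 #125.
#146: 0→13
#104: 13→15
#132: 15→23
#153: 23→42
#160: 42→65
#118: 65→77
#139: 77→99
#111: 99→104
#125: 104→120
Sum = 13+15+23+42+65+77+99+104+120 = 558.

558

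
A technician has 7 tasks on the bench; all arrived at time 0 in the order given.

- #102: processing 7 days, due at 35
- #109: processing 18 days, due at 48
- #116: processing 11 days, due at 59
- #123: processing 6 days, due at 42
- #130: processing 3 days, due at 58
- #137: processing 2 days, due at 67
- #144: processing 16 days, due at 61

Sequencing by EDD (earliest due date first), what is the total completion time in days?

254

EDD (increasing due date): #102 #123 #109 #130 #116 #144 #137.
#102: 0→7
#123: 7→13
#109: 13→31
#130: 31→34
#116: 34→45
#144: 45→61
#137: 61→63
Sum = 7+13+31+34+45+61+63 = 254.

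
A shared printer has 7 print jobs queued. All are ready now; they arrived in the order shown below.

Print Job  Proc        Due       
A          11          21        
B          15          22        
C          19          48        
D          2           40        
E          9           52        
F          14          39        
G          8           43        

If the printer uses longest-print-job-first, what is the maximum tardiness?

LPT (decreasing processing time): C B F A E G D.
C: 0→19, due 48, tardiness 0
B: 19→34, due 22, tardiness 12
F: 34→48, due 39, tardiness 9
A: 48→59, due 21, tardiness 38
E: 59→68, due 52, tardiness 16
G: 68→76, due 43, tardiness 33
D: 76→78, due 40, tardiness 38
Maximum = 38.

38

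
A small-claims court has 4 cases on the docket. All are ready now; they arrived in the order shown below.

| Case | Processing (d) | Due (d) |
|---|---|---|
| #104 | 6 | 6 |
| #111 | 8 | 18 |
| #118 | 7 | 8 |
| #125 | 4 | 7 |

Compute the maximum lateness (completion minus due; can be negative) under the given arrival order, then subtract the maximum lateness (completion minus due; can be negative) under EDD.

9

FIFO (arrival order): #104 #111 #118 #125.
#104: 0→6, due 6, lateness 0
#111: 6→14, due 18, lateness -4
#118: 14→21, due 8, lateness 13
#125: 21→25, due 7, lateness 18
Maximum = 18.
EDD (increasing due date): #104 #125 #118 #111.
#104: 0→6, due 6, lateness 0
#125: 6→10, due 7, lateness 3
#118: 10→17, due 8, lateness 9
#111: 17→25, due 18, lateness 7
Maximum = 9.
Difference = 18 − 9 = 9.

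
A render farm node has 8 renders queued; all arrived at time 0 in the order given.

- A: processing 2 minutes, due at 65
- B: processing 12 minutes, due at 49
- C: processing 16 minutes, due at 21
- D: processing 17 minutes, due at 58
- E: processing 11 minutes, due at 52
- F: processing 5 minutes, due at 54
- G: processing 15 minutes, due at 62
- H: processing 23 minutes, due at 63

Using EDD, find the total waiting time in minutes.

EDD (increasing due date): C B E F D G H A.
C: waits 0, runs 0→16
B: waits 16, runs 16→28
E: waits 28, runs 28→39
F: waits 39, runs 39→44
D: waits 44, runs 44→61
G: waits 61, runs 61→76
H: waits 76, runs 76→99
A: waits 99, runs 99→101
Sum = 0+16+28+39+44+61+76+99 = 363.

363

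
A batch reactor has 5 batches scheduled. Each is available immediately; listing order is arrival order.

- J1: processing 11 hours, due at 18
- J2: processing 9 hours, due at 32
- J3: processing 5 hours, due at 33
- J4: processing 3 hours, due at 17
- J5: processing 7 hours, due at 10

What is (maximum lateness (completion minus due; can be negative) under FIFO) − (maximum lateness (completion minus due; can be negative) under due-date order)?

22

FIFO (arrival order): J1 J2 J3 J4 J5.
J1: 0→11, due 18, lateness -7
J2: 11→20, due 32, lateness -12
J3: 20→25, due 33, lateness -8
J4: 25→28, due 17, lateness 11
J5: 28→35, due 10, lateness 25
Maximum = 25.
EDD (increasing due date): J5 J4 J1 J2 J3.
J5: 0→7, due 10, lateness -3
J4: 7→10, due 17, lateness -7
J1: 10→21, due 18, lateness 3
J2: 21→30, due 32, lateness -2
J3: 30→35, due 33, lateness 2
Maximum = 3.
Difference = 25 − 3 = 22.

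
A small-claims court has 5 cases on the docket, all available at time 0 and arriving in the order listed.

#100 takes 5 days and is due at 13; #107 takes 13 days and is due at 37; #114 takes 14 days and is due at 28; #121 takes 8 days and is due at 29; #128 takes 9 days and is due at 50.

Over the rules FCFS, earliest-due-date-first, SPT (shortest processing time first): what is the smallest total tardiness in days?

3

FIFO (arrival order): #100 #107 #114 #121 #128.
#100: 0→5, due 13, tardiness 0
#107: 5→18, due 37, tardiness 0
#114: 18→32, due 28, tardiness 4
#121: 32→40, due 29, tardiness 11
#128: 40→49, due 50, tardiness 0
Sum = 0+0+4+11+0 = 15.
EDD (increasing due date): #100 #114 #121 #107 #128.
#100: 0→5, due 13, tardiness 0
#114: 5→19, due 28, tardiness 0
#121: 19→27, due 29, tardiness 0
#107: 27→40, due 37, tardiness 3
#128: 40→49, due 50, tardiness 0
Sum = 0+0+0+3+0 = 3.
SPT (increasing processing time): #100 #121 #128 #107 #114.
#100: 0→5, due 13, tardiness 0
#121: 5→13, due 29, tardiness 0
#128: 13→22, due 50, tardiness 0
#107: 22→35, due 37, tardiness 0
#114: 35→49, due 28, tardiness 21
Sum = 0+0+0+0+21 = 21.
FIFO 15, EDD 3, SPT 21 → minimum 3.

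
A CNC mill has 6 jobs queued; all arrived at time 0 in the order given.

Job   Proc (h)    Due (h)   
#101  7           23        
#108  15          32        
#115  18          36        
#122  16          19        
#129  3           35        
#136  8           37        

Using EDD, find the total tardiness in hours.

65

EDD (increasing due date): #122 #101 #108 #129 #115 #136.
#122: 0→16, due 19, tardiness 0
#101: 16→23, due 23, tardiness 0
#108: 23→38, due 32, tardiness 6
#129: 38→41, due 35, tardiness 6
#115: 41→59, due 36, tardiness 23
#136: 59→67, due 37, tardiness 30
Sum = 0+0+6+6+23+30 = 65.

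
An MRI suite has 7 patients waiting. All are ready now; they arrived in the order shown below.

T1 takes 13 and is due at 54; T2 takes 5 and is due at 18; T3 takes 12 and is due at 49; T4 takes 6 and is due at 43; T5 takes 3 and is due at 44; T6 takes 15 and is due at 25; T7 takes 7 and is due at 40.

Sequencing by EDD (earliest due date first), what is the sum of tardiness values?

7

EDD (increasing due date): T2 T6 T7 T4 T5 T3 T1.
T2: 0→5, due 18, tardiness 0
T6: 5→20, due 25, tardiness 0
T7: 20→27, due 40, tardiness 0
T4: 27→33, due 43, tardiness 0
T5: 33→36, due 44, tardiness 0
T3: 36→48, due 49, tardiness 0
T1: 48→61, due 54, tardiness 7
Sum = 0+0+0+0+0+0+7 = 7.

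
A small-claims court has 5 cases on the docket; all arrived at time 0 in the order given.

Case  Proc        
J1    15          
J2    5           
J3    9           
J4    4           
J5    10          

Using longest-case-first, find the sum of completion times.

LPT (decreasing processing time): J1 J5 J3 J2 J4.
J1: 0→15
J5: 15→25
J3: 25→34
J2: 34→39
J4: 39→43
Sum = 15+25+34+39+43 = 156.

156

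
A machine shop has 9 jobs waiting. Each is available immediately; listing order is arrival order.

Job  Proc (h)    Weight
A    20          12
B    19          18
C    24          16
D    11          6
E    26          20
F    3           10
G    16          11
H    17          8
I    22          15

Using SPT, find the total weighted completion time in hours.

9932

SPT (increasing processing time): F D G H B A I C E.
F: finishes 3, weight 10, w·C = 30
D: finishes 14, weight 6, w·C = 84
G: finishes 30, weight 11, w·C = 330
H: finishes 47, weight 8, w·C = 376
B: finishes 66, weight 18, w·C = 1188
A: finishes 86, weight 12, w·C = 1032
I: finishes 108, weight 15, w·C = 1620
C: finishes 132, weight 16, w·C = 2112
E: finishes 158, weight 20, w·C = 3160
Sum = 30+84+330+376+1188+1032+1620+2112+3160 = 9932.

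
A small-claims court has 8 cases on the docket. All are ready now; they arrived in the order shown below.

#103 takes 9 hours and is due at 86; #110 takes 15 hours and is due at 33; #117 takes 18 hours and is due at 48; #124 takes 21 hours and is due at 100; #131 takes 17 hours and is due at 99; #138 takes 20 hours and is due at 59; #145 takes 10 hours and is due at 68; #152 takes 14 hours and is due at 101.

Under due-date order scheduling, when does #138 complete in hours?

53

EDD (increasing due date): #110 #117 #138 #145 #103 #131 #124 #152.
#110: 0→15
#117: 15→33
#138: 33→53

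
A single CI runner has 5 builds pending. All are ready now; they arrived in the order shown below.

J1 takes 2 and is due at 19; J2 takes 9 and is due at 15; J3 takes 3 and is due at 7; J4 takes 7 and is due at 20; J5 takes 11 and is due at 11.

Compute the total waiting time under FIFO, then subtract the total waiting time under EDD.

-17

FIFO (arrival order): J1 J2 J3 J4 J5.
J1: waits 0, runs 0→2
J2: waits 2, runs 2→11
J3: waits 11, runs 11→14
J4: waits 14, runs 14→21
J5: waits 21, runs 21→32
Sum = 0+2+11+14+21 = 48.
EDD (increasing due date): J3 J5 J2 J1 J4.
J3: waits 0, runs 0→3
J5: waits 3, runs 3→14
J2: waits 14, runs 14→23
J1: waits 23, runs 23→25
J4: waits 25, runs 25→32
Sum = 0+3+14+23+25 = 65.
Difference = 48 − 65 = -17.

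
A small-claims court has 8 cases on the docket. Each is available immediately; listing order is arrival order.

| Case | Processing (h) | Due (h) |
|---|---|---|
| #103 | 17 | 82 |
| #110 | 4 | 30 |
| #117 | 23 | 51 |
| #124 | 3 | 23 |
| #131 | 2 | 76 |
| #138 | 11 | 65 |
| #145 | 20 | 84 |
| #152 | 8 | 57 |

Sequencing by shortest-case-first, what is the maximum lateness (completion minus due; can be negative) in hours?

37

SPT (increasing processing time): #131 #124 #110 #152 #138 #103 #145 #117.
#131: 0→2, due 76, lateness -74
#124: 2→5, due 23, lateness -18
#110: 5→9, due 30, lateness -21
#152: 9→17, due 57, lateness -40
#138: 17→28, due 65, lateness -37
#103: 28→45, due 82, lateness -37
#145: 45→65, due 84, lateness -19
#117: 65→88, due 51, lateness 37
Maximum = 37.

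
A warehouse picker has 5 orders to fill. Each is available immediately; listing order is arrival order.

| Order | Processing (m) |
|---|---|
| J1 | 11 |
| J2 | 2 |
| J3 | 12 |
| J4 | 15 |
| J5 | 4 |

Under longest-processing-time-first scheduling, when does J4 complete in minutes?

15

LPT (decreasing processing time): J4 J3 J1 J5 J2.
J4: 0→15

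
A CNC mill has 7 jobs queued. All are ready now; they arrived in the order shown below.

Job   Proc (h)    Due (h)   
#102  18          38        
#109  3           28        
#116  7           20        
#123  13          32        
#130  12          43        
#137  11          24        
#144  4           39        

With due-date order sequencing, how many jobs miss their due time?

4

EDD (increasing due date): #116 #137 #109 #123 #102 #144 #130.
#116: 0→7, due 20, tardiness 0
#137: 7→18, due 24, tardiness 0
#109: 18→21, due 28, tardiness 0
#123: 21→34, due 32, tardiness 2
#102: 34→52, due 38, tardiness 14
#144: 52→56, due 39, tardiness 17
#130: 56→68, due 43, tardiness 25
Late jobs: 4.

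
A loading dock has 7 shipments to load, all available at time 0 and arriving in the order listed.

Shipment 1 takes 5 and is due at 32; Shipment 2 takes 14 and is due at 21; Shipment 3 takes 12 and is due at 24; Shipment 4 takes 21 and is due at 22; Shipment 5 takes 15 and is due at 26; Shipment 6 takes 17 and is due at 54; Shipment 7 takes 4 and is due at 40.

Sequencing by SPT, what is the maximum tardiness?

66

SPT (increasing processing time): Shipment 7 Shipment 1 Shipment 3 Shipment 2 Shipment 5 Shipment 6 Shipment 4.
Shipment 7: 0→4, due 40, tardiness 0
Shipment 1: 4→9, due 32, tardiness 0
Shipment 3: 9→21, due 24, tardiness 0
Shipment 2: 21→35, due 21, tardiness 14
Shipment 5: 35→50, due 26, tardiness 24
Shipment 6: 50→67, due 54, tardiness 13
Shipment 4: 67→88, due 22, tardiness 66
Maximum = 66.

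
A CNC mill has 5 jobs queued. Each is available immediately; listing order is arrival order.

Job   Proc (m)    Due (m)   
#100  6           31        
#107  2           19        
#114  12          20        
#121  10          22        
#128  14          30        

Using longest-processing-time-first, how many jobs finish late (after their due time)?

4

LPT (decreasing processing time): #128 #114 #121 #100 #107.
#128: 0→14, due 30, tardiness 0
#114: 14→26, due 20, tardiness 6
#121: 26→36, due 22, tardiness 14
#100: 36→42, due 31, tardiness 11
#107: 42→44, due 19, tardiness 25
Late jobs: 4.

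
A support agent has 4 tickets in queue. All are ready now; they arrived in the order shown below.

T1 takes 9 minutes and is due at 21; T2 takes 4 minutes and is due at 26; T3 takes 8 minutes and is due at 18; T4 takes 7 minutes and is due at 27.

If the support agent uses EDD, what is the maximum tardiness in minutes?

1

EDD (increasing due date): T3 T1 T2 T4.
T3: 0→8, due 18, tardiness 0
T1: 8→17, due 21, tardiness 0
T2: 17→21, due 26, tardiness 0
T4: 21→28, due 27, tardiness 1
Maximum = 1.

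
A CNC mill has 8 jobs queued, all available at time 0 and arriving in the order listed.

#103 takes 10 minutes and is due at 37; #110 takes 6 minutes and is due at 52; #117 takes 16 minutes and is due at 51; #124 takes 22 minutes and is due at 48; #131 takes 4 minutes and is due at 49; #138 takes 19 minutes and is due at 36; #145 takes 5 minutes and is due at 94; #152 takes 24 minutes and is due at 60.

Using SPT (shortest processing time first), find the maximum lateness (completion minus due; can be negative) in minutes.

46

SPT (increasing processing time): #131 #145 #110 #103 #117 #138 #124 #152.
#131: 0→4, due 49, lateness -45
#145: 4→9, due 94, lateness -85
#110: 9→15, due 52, lateness -37
#103: 15→25, due 37, lateness -12
#117: 25→41, due 51, lateness -10
#138: 41→60, due 36, lateness 24
#124: 60→82, due 48, lateness 34
#152: 82→106, due 60, lateness 46
Maximum = 46.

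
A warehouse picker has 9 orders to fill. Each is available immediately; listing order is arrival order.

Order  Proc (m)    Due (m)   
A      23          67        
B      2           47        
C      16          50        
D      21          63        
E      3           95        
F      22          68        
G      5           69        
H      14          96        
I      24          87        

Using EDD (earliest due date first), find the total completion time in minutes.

653

EDD (increasing due date): B C D A F G I E H.
B: 0→2
C: 2→18
D: 18→39
A: 39→62
F: 62→84
G: 84→89
I: 89→113
E: 113→116
H: 116→130
Sum = 2+18+39+62+84+89+113+116+130 = 653.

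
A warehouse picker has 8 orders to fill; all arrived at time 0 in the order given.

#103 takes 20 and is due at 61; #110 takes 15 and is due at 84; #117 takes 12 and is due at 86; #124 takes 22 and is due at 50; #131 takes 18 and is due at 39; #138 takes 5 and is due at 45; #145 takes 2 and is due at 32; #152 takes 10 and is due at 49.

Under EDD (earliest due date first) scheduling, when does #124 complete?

57

EDD (increasing due date): #145 #131 #138 #152 #124 #103 #110 #117.
#145: 0→2
#131: 2→20
#138: 20→25
#152: 25→35
#124: 35→57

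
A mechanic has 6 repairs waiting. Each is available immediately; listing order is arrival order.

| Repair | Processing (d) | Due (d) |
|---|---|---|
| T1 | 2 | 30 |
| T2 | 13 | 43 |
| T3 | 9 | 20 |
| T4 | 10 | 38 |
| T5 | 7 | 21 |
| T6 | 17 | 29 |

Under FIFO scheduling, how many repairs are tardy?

FIFO (arrival order): T1 T2 T3 T4 T5 T6.
T1: 0→2, due 30, tardiness 0
T2: 2→15, due 43, tardiness 0
T3: 15→24, due 20, tardiness 4
T4: 24→34, due 38, tardiness 0
T5: 34→41, due 21, tardiness 20
T6: 41→58, due 29, tardiness 29
Late repairs: 3.

3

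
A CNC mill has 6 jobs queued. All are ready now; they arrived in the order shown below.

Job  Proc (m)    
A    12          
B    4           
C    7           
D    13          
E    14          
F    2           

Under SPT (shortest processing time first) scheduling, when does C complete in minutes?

SPT (increasing processing time): F B C A D E.
F: 0→2
B: 2→6
C: 6→13

13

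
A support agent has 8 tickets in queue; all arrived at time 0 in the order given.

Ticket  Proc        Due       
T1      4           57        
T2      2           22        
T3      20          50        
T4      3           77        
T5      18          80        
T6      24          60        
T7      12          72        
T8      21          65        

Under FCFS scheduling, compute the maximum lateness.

FIFO (arrival order): T1 T2 T3 T4 T5 T6 T7 T8.
T1: 0→4, due 57, lateness -53
T2: 4→6, due 22, lateness -16
T3: 6→26, due 50, lateness -24
T4: 26→29, due 77, lateness -48
T5: 29→47, due 80, lateness -33
T6: 47→71, due 60, lateness 11
T7: 71→83, due 72, lateness 11
T8: 83→104, due 65, lateness 39
Maximum = 39.

39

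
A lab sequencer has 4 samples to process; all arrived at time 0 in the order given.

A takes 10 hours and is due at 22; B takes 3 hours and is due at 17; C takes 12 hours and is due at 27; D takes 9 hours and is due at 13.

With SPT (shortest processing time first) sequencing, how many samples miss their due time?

SPT (increasing processing time): B D A C.
B: 0→3, due 17, tardiness 0
D: 3→12, due 13, tardiness 0
A: 12→22, due 22, tardiness 0
C: 22→34, due 27, tardiness 7
Late samples: 1.

1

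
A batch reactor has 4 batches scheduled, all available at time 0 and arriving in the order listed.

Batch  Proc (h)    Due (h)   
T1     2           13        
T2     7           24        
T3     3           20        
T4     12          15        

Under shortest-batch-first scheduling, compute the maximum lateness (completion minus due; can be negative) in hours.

9

SPT (increasing processing time): T1 T3 T2 T4.
T1: 0→2, due 13, lateness -11
T3: 2→5, due 20, lateness -15
T2: 5→12, due 24, lateness -12
T4: 12→24, due 15, lateness 9
Maximum = 9.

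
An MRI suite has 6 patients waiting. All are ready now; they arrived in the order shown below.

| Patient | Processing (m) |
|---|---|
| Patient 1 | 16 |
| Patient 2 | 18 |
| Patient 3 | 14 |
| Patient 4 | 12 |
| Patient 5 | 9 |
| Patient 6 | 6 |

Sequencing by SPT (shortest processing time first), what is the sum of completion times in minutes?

SPT (increasing processing time): Patient 6 Patient 5 Patient 4 Patient 3 Patient 1 Patient 2.
Patient 6: 0→6
Patient 5: 6→15
Patient 4: 15→27
Patient 3: 27→41
Patient 1: 41→57
Patient 2: 57→75
Sum = 6+15+27+41+57+75 = 221.

221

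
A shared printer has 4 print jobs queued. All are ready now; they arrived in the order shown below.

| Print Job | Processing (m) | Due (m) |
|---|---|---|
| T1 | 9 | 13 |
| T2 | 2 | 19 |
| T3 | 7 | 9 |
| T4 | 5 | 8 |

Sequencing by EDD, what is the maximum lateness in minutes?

EDD (increasing due date): T4 T3 T1 T2.
T4: 0→5, due 8, lateness -3
T3: 5→12, due 9, lateness 3
T1: 12→21, due 13, lateness 8
T2: 21→23, due 19, lateness 4
Maximum = 8.

8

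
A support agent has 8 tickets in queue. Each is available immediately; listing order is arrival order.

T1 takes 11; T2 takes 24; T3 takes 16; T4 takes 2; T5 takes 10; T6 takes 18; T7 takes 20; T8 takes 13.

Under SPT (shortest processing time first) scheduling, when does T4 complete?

2

SPT (increasing processing time): T4 T5 T1 T8 T3 T6 T7 T2.
T4: 0→2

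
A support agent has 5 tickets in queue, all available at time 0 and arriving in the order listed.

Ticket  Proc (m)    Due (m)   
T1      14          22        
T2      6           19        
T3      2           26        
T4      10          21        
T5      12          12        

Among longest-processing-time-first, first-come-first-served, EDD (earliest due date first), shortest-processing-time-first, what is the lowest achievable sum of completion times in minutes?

LPT (decreasing processing time): T1 T5 T4 T2 T3.
T1: 0→14
T5: 14→26
T4: 26→36
T2: 36→42
T3: 42→44
Sum = 14+26+36+42+44 = 162.
FIFO (arrival order): T1 T2 T3 T4 T5.
T1: 0→14
T2: 14→20
T3: 20→22
T4: 22→32
T5: 32→44
Sum = 14+20+22+32+44 = 132.
EDD (increasing due date): T5 T2 T4 T1 T3.
T5: 0→12
T2: 12→18
T4: 18→28
T1: 28→42
T3: 42→44
Sum = 12+18+28+42+44 = 144.
SPT (increasing processing time): T3 T2 T4 T5 T1.
T3: 0→2
T2: 2→8
T4: 8→18
T5: 18→30
T1: 30→44
Sum = 2+8+18+30+44 = 102.
LPT 162, FIFO 132, EDD 144, SPT 102 → minimum 102.

102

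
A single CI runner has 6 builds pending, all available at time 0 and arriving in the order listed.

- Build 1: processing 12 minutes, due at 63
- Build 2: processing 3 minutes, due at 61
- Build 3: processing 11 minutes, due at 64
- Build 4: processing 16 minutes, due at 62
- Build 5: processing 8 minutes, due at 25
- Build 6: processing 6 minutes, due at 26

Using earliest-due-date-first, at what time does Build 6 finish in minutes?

EDD (increasing due date): Build 5 Build 6 Build 2 Build 4 Build 1 Build 3.
Build 5: 0→8
Build 6: 8→14

14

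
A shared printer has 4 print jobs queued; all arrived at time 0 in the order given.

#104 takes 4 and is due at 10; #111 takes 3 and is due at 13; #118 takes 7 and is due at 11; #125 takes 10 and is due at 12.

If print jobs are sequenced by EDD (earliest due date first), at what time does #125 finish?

21

EDD (increasing due date): #104 #118 #125 #111.
#104: 0→4
#118: 4→11
#125: 11→21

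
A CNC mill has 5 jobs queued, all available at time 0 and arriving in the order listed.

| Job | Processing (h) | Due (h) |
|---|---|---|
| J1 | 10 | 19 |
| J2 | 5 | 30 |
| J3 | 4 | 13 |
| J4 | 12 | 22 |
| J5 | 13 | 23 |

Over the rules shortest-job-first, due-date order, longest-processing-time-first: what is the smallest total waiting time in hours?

63

SPT (increasing processing time): J3 J2 J1 J4 J5.
J3: waits 0, runs 0→4
J2: waits 4, runs 4→9
J1: waits 9, runs 9→19
J4: waits 19, runs 19→31
J5: waits 31, runs 31→44
Sum = 0+4+9+19+31 = 63.
EDD (increasing due date): J3 J1 J4 J5 J2.
J3: waits 0, runs 0→4
J1: waits 4, runs 4→14
J4: waits 14, runs 14→26
J5: waits 26, runs 26→39
J2: waits 39, runs 39→44
Sum = 0+4+14+26+39 = 83.
LPT (decreasing processing time): J5 J4 J1 J2 J3.
J5: waits 0, runs 0→13
J4: waits 13, runs 13→25
J1: waits 25, runs 25→35
J2: waits 35, runs 35→40
J3: waits 40, runs 40→44
Sum = 0+13+25+35+40 = 113.
SPT 63, EDD 83, LPT 113 → minimum 63.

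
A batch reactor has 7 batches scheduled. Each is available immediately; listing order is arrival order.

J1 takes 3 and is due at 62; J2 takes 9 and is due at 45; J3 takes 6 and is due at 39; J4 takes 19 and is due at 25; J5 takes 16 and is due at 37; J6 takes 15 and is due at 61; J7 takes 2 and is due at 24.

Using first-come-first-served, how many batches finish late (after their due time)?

FIFO (arrival order): J1 J2 J3 J4 J5 J6 J7.
J1: 0→3, due 62, tardiness 0
J2: 3→12, due 45, tardiness 0
J3: 12→18, due 39, tardiness 0
J4: 18→37, due 25, tardiness 12
J5: 37→53, due 37, tardiness 16
J6: 53→68, due 61, tardiness 7
J7: 68→70, due 24, tardiness 46
Late batches: 4.

4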